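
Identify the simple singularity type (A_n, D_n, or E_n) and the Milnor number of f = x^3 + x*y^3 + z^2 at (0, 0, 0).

Type E_7, Milnor number mu = 7.

The Hessian of f at 0 has rank 1. Corank 2; j^3 = x^3 is a perfect cube, so E-series; the 4-jet and mu = 7 give E_7.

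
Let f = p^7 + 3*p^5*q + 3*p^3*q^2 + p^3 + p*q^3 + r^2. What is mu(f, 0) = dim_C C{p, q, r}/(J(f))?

7

The Hessian of f at 0 has rank 1. Corank 2; j^3 = p^3 is a perfect cube, so E-series; the 4-jet and mu = 7 give E_7.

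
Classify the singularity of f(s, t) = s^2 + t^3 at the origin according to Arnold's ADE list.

The Hessian of f at 0 has rank 1. Corank 1: A-series; mu = 2 gives A_2.

A2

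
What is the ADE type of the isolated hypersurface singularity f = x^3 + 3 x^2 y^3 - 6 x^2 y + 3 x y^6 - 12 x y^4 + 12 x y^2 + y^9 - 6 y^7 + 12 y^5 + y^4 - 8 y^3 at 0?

The Hessian of f at 0 is [[0, 0], [0, 0]] with rank 0, so corank 2. A Groebner basis of the Jacobian ideal J(f) in C{x,y} is {y^3, x^2 - 4*x*y + 4*y^2}; counting standard monomials gives mu = 6. Corank 2; j^3 = (x - 2*y)^3 is a perfect cube, so E-series; the 4-jet and mu = 6 give E_6.

E_6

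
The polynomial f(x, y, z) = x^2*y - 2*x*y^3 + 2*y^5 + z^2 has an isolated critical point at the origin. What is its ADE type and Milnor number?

Type D_6, Milnor number mu = 6.

The Hessian of f at 0 is [[0, 0, 0], [0, 0, 0], [0, 0, 2]] with rank 1, so corank 2. A Groebner basis of the Jacobian ideal J(f) in C{x,y,z} is {x^3, x^2*y, x^2/4 + x*y^2, -x*y + y^3, z}; counting standard monomials gives mu = 6. Corank 2; j^3 = x^2*y has shape L^2 M (L != M), so D-series; mu = 6 gives D_6.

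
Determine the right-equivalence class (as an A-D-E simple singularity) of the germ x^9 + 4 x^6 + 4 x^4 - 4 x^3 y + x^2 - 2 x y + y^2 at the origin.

A_{8}

The Hessian of f at 0 is [[2, -2], [-2, 2]] with rank 1, so corank 1. A Groebner basis of the Jacobian ideal J(f) in C{x,y} is {-x^2 + x*y^3 + 5*x*y/2 - 3*y^2/2, -3*x^2/2 + 7*x*y/2 + y^4 - 2*y^2, x^3 + x/2 - y/2, x^2*y - x*y^2 + x/6 + y^3/3 - y/6}; counting standard monomials gives mu = 8. Corank 1: A-series; mu = 8 gives A_8.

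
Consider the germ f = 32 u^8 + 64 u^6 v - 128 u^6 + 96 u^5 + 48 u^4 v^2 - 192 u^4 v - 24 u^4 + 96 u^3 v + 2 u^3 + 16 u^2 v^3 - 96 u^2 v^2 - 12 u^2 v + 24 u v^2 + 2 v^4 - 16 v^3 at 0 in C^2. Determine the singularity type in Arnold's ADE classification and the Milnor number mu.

The Hessian of f at 0 is [[0, 0], [0, 0]] with rank 0, so corank 2. A Groebner basis of the Jacobian ideal J(f) in C{u,v} is {u^3 - 3*u^2/8 + 3*u*v/2 - 3*v^2/2, u^2*v - u^2/8 + u*v/2 - v^2/2, -u^2/32 + u*v^2 + u*v/8 - v^2/8, v^3}; counting standard monomials gives mu = 6. Corank 2; j^3 = 2*(u - 2*v)^3 is a perfect cube, so E-series; the 4-jet and mu = 6 give E_6.

Type E6, Milnor number mu = 6.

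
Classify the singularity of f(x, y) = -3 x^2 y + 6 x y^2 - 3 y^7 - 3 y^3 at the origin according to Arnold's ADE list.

The Hessian of f at 0 has rank 0. Corank 2; j^3 = -3*y*(x - y)^2 has shape L^2 M (L != M), so D-series; mu = 8 gives D_8.

D8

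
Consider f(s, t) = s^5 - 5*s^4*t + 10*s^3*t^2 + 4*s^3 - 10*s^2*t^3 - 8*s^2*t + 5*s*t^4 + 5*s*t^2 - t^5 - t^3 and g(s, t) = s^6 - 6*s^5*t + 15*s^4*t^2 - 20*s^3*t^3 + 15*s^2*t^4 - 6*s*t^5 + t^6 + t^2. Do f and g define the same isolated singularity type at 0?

No.

The Hessian of f at 0 has rank 0. Corank 2; j^3 = (s - t)*(2*s - t)^2 has shape L^2 M (L != M), so D-series; mu = 6 gives D_6. The Hessian of g at 0 has rank 1. Corank 1: A-series; mu = 5 gives A_5. f is D_6 but g is A_5, hence not right-equivalent.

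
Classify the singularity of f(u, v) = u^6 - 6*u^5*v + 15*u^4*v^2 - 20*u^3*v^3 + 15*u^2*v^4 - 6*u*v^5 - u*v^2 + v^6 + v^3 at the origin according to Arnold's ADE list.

D_7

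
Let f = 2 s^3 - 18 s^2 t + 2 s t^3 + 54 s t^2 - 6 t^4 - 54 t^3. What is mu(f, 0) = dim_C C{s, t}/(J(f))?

The Hessian of f at 0 is [[0, 0], [0, 0]] with rank 0, so corank 2. A Groebner basis of the Jacobian ideal J(f) in C{s,t} is {s^3 - 9*s^2*t - 162*s^2 + 972*s*t - 1458*t^2, 9*s^2 + s*t^2 - 54*s*t + 81*t^2, 3*s^2 - 18*s*t + t^3 + 27*t^2}; counting standard monomials gives mu = 7. Corank 2; j^3 = 2*(s - 3*t)^3 is a perfect cube, so E-series; the 4-jet and mu = 7 give E_7.

7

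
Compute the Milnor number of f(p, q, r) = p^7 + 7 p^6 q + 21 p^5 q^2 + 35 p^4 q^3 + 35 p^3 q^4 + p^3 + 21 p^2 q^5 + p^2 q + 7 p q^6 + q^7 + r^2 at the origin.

8

The Hessian of f at 0 has rank 1. Corank 2; j^3 = p^2*(p + q) has shape L^2 M (L != M), so D-series; mu = 8 gives D_8.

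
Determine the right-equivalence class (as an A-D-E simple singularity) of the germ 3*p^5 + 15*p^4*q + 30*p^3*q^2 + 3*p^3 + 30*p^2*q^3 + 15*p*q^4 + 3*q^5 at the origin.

The Hessian of f at 0 is [[0, 0], [0, 0]] with rank 0, so corank 2. A Groebner basis of the Jacobian ideal J(f) in C{p,q} is {q^5, p*q^3 + q^4/4, p^2}; counting standard monomials gives mu = 8. Corank 2; j^3 = 3*p^3 is a perfect cube, so E-series; the 5-jet and mu = 8 give E_8.

E_8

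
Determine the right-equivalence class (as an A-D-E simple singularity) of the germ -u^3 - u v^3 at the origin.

The Hessian of f at 0 has rank 0. Corank 2; j^3 = -u^3 is a perfect cube, so E-series; the 4-jet and mu = 7 give E_7.

E_{7}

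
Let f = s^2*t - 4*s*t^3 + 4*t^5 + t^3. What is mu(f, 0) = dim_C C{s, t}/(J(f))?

4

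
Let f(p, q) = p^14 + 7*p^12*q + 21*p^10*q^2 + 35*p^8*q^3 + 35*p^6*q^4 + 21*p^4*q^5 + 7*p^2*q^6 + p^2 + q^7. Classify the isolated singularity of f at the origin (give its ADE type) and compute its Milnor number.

Type A_{6}, Milnor number mu = 6.

The Hessian of f at 0 has rank 1. Corank 1: A-series; mu = 6 gives A_6.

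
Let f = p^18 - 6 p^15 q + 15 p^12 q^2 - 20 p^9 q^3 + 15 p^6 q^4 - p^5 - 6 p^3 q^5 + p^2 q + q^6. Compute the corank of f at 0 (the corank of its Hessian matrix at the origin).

The Hessian at 0 is [[0, 0], [0, 0]] of rank 0; hence corank 2.

2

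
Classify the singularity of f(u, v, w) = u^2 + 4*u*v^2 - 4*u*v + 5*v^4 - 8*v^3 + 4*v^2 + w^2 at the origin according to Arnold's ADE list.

A_3

The Hessian of f at 0 has rank 2. Corank 1: A-series; mu = 3 gives A_3.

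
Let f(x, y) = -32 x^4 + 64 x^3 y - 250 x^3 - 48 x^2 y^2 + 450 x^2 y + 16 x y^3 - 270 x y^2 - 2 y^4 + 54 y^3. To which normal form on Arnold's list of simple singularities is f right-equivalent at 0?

E_{6}

The Hessian of f at 0 is [[0, 0], [0, 0]] with rank 0, so corank 2. A Groebner basis of the Jacobian ideal J(f) in C{x,y} is {y^4, x*y^2 - 17*y^3/30, x^2 - 6*x*y/5 + 9*y^2/25}; counting standard monomials gives mu = 6. Corank 2; j^3 = -2*(5*x - 3*y)^3 is a perfect cube, so E-series; the 4-jet and mu = 6 give E_6.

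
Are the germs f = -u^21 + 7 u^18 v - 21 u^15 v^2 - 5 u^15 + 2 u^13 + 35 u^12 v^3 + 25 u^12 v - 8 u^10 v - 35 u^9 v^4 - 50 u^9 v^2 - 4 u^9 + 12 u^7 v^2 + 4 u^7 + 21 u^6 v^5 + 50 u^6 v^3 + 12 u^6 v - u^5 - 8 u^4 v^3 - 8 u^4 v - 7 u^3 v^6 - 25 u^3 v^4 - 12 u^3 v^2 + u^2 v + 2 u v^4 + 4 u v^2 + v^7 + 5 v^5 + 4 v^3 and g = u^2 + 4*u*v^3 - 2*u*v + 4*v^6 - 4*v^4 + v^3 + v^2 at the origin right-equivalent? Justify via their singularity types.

No.

The Hessian of f at 0 has rank 0. Corank 2; j^3 = v*(u + 2*v)^2 has shape L^2 M (L != M), so D-series; mu = 6 gives D_6. The Hessian of g at 0 has rank 1. Corank 1: A-series; mu = 2 gives A_2. f is D_6 but g is A_2, hence not right-equivalent.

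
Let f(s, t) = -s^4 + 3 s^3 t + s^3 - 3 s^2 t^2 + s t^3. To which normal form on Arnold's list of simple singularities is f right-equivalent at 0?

E_7

The Hessian of f at 0 is [[0, 0], [0, 0]] with rank 0, so corank 2. A Groebner basis of the Jacobian ideal J(f) in C{s,t} is {3*s^2 + t^4 + t^3, s^3, s^2*t - s^2 - t^3/3, -2*s^2 + s*t^2 - 2*t^3/3}; counting standard monomials gives mu = 7. Corank 2; j^3 = s^3 is a perfect cube, so E-series; the 4-jet and mu = 7 give E_7.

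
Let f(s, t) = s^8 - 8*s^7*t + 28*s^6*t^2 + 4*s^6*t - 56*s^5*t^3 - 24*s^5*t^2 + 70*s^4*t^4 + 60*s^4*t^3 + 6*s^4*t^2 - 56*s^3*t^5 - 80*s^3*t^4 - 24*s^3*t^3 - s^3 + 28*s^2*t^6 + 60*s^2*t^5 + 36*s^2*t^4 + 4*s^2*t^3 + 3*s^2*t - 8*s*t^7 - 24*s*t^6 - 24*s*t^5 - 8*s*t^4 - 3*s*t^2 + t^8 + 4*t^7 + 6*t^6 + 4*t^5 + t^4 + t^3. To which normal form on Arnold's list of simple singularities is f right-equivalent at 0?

The Hessian of f at 0 has rank 0. Corank 2; j^3 = -(s - t)^3 is a perfect cube, so E-series; the 4-jet and mu = 6 give E_6.

E_{6}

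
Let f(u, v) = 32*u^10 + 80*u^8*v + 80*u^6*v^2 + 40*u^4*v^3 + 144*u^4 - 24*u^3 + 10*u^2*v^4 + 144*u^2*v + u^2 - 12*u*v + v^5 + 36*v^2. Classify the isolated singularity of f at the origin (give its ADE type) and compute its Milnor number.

The Hessian of f at 0 has rank 1. Corank 1: A-series; mu = 4 gives A_4.

Type A_{4}, Milnor number mu = 4.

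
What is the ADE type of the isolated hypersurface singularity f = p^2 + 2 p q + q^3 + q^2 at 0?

The Hessian of f at 0 has rank 1. Corank 1: A-series; mu = 2 gives A_2.

A2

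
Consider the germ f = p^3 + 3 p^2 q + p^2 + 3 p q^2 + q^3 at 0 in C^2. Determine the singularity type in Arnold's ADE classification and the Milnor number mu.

The Hessian of f at 0 has rank 1. Corank 1: A-series; mu = 2 gives A_2.

Type A2, Milnor number mu = 2.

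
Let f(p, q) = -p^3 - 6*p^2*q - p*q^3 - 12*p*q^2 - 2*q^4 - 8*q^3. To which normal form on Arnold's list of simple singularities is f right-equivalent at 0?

The Hessian of f at 0 has rank 0. Corank 2; j^3 = -(p + 2*q)^3 is a perfect cube, so E-series; the 4-jet and mu = 7 give E_7.

E_{7}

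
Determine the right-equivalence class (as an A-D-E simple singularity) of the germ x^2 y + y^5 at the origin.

D_{6}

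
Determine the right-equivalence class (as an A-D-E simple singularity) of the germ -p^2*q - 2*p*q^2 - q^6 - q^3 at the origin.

D7

The Hessian of f at 0 has rank 0. Corank 2; j^3 = -q*(p + q)^2 has shape L^2 M (L != M), so D-series; mu = 7 gives D_7.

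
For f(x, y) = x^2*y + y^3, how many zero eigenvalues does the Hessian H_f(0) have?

2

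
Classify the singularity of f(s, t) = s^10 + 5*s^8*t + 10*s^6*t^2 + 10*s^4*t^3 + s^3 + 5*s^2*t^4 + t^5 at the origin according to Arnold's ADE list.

The Hessian of f at 0 has rank 0. Corank 2; j^3 = s^3 is a perfect cube, so E-series; the 5-jet and mu = 8 give E_8.

E_8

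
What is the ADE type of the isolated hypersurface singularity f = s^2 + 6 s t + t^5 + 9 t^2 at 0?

The Hessian of f at 0 has rank 1. Corank 1: A-series; mu = 4 gives A_4.

A4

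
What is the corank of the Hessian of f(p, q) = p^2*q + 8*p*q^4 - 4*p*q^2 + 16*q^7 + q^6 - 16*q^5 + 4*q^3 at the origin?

2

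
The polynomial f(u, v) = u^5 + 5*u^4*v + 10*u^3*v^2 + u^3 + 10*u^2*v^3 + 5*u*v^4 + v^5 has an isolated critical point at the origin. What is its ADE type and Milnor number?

Type E_{8}, Milnor number mu = 8.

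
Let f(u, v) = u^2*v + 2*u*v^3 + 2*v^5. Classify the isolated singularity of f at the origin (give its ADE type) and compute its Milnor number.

Type D_{6}, Milnor number mu = 6.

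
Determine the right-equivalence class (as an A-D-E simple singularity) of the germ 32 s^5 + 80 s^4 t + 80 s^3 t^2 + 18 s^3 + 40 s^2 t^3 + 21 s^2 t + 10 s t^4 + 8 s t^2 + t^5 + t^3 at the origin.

D6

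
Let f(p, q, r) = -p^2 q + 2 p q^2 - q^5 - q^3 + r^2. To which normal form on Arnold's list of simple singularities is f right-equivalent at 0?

D_{6}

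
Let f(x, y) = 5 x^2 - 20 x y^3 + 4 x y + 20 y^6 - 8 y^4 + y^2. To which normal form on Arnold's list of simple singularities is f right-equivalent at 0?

The Hessian of f at 0 has rank 2. Corank 0: nondegenerate Morse point, so A_1.

A_1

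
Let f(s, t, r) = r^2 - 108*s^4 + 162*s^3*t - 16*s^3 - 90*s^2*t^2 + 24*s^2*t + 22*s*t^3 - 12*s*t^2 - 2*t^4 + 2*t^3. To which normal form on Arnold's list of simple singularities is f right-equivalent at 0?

E_{7}

The Hessian of f at 0 has rank 1. Corank 2; j^3 = -2*(2*s - t)^3 is a perfect cube, so E-series; the 4-jet and mu = 7 give E_7.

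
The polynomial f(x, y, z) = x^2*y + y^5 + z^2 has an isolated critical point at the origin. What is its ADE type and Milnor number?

Type D_{6}, Milnor number mu = 6.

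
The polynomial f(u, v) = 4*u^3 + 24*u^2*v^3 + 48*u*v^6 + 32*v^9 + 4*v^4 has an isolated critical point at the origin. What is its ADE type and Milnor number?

The Hessian of f at 0 is [[0, 0], [0, 0]] with rank 0, so corank 2. A Groebner basis of the Jacobian ideal J(f) in C{u,v} is {v^3, u^2}; counting standard monomials gives mu = 6. Corank 2; j^3 = 4*u^3 is a perfect cube, so E-series; the 4-jet and mu = 6 give E_6.

Type E_6, Milnor number mu = 6.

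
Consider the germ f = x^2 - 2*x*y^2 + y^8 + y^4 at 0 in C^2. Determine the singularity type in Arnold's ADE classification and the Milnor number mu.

Type A_7, Milnor number mu = 7.

The Hessian of f at 0 is [[2, 0], [0, 0]] with rank 1, so corank 1. A Groebner basis of the Jacobian ideal J(f) in C{x,y} is {x^4, x^3*y, -x + y^2}; counting standard monomials gives mu = 7. Corank 1: A-series; mu = 7 gives A_7.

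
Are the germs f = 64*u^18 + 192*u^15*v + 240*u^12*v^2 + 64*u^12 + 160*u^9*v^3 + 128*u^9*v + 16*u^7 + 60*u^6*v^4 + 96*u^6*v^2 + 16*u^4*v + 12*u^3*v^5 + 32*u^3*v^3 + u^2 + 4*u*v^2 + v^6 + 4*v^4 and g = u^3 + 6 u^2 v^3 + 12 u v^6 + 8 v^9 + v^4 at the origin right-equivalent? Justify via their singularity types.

No.

The Hessian of f at 0 has rank 1. Corank 1: A-series; mu = 5 gives A_5. The Hessian of g at 0 has rank 0. Corank 2; j^3 = u^3 is a perfect cube, so E-series; the 4-jet and mu = 6 give E_6. f is A_5 but g is E_6, hence not right-equivalent.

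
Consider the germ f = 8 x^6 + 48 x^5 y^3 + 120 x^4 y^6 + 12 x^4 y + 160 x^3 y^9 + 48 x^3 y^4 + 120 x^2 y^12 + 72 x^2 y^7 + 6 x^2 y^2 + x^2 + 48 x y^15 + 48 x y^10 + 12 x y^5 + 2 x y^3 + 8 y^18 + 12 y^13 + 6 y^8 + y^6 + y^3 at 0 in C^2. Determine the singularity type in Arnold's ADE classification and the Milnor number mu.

Type A2, Milnor number mu = 2.

The Hessian of f at 0 is [[2, 0], [0, 0]] with rank 1, so corank 1. A Groebner basis of the Jacobian ideal J(f) in C{x,y} is {y^2, x}; counting standard monomials gives mu = 2. Corank 1: A-series; mu = 2 gives A_2.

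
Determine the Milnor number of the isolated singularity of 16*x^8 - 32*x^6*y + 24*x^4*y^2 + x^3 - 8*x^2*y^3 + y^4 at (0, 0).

6

The Hessian of f at 0 is [[0, 0], [0, 0]] with rank 0, so corank 2. A Groebner basis of the Jacobian ideal J(f) in C{x,y} is {y^3, x^2}; counting standard monomials gives mu = 6. Corank 2; j^3 = x^3 is a perfect cube, so E-series; the 4-jet and mu = 6 give E_6.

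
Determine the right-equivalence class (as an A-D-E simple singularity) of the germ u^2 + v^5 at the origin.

A_4

The Hessian of f at 0 is [[2, 0], [0, 0]] with rank 1, so corank 1. A Groebner basis of the Jacobian ideal J(f) in C{u,v} is {v^4, u}; counting standard monomials gives mu = 4. Corank 1: A-series; mu = 4 gives A_4.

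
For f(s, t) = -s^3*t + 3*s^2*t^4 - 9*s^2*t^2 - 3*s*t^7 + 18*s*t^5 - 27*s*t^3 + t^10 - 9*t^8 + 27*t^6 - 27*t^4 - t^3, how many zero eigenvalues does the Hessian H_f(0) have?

2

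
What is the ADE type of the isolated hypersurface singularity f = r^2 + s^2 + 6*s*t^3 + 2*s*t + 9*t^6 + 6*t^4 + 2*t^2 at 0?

The Hessian of f at 0 has rank 3. Corank 0: nondegenerate Morse point, so A_1.

A_{1}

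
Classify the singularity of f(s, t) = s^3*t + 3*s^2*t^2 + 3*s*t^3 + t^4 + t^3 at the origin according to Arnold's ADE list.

E_{7}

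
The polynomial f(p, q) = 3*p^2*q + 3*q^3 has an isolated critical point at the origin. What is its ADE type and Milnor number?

The Hessian of f at 0 has rank 0. Corank 2; j^3 = 3*q*(p^2 + q^2) splits into three distinct lines over C (the quadratic factor has nonzero discriminant), so D_4.

Type D_{4}, Milnor number mu = 4.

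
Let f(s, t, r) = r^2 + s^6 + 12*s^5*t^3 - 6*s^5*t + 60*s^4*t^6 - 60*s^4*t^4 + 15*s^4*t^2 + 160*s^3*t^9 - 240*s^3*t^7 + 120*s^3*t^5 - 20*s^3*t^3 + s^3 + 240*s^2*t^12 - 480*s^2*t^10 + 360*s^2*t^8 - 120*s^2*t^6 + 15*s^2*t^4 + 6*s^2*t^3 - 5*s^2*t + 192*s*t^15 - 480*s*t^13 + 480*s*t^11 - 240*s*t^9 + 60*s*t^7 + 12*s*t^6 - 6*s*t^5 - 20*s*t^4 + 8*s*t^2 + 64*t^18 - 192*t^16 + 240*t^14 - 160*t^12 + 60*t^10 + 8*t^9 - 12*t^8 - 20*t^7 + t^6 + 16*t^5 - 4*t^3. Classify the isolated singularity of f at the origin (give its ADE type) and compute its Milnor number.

Type D7, Milnor number mu = 7.

The Hessian of f at 0 has rank 1. Corank 2; j^3 = (s - 2*t)^2*(s - t) has shape L^2 M (L != M), so D-series; mu = 7 gives D_7.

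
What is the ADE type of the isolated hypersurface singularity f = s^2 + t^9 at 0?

A_{8}

The Hessian of f at 0 has rank 1. Corank 1: A-series; mu = 8 gives A_8.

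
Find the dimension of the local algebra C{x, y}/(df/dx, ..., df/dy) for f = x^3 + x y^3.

7

The Hessian of f at 0 has rank 0. Corank 2; j^3 = x^3 is a perfect cube, so E-series; the 4-jet and mu = 7 give E_7.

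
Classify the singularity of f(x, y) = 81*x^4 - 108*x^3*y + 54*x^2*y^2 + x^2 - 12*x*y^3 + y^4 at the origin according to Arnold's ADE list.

The Hessian of f at 0 has rank 1. Corank 1: A-series; mu = 3 gives A_3.

A_3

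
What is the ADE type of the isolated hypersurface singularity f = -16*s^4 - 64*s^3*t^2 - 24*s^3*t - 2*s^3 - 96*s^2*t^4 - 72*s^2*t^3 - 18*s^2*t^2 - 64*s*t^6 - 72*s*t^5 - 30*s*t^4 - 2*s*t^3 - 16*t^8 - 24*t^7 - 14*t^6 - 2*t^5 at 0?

E7

The Hessian of f at 0 has rank 0. Corank 2; j^3 = -2*s^3 is a perfect cube, so E-series; the 4-jet and mu = 7 give E_7.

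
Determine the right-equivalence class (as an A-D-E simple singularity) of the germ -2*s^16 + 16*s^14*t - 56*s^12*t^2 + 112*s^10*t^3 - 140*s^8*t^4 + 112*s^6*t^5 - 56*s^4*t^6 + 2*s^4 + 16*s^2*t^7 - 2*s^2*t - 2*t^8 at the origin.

D9

The Hessian of f at 0 has rank 0. Corank 2; j^3 = -2*s^2*t has shape L^2 M (L != M), so D-series; mu = 9 gives D_9.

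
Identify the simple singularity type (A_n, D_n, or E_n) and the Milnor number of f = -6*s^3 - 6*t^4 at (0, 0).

Type E_{6}, Milnor number mu = 6.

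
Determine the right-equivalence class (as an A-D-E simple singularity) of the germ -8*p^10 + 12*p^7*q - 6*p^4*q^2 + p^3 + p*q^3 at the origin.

E_{7}

The Hessian of f at 0 has rank 0. Corank 2; j^3 = p^3 is a perfect cube, so E-series; the 4-jet and mu = 7 give E_7.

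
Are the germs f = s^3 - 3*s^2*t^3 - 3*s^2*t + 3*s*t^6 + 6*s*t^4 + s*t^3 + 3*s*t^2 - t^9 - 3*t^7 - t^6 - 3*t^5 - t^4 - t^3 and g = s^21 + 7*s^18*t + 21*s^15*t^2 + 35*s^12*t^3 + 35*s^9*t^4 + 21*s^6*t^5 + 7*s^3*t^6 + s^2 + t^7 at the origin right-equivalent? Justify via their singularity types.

No.

The Hessian of f at 0 is [[0, 0], [0, 0]] with rank 0, so corank 2. A Groebner basis of the Jacobian ideal J(f) in C{s,t} is {s^3 - 3*s^2*t - 6*s^2 + 12*s*t - 6*t^2, 3*s^2 + s*t^2 - 6*s*t + 3*t^2, 3*s^2 - 6*s*t + t^3 + 3*t^2}; counting standard monomials gives mu = 7. Corank 2; j^3 = (s - t)^3 is a perfect cube, so E-series; the 4-jet and mu = 7 give E_7. The Hessian of g at 0 is [[2, 0], [0, 0]] with rank 1, so corank 1. A Groebner basis of the Jacobian ideal J(g) in C{s,t} is {t^6, s}; counting standard monomials gives mu = 6. Corank 1: A-series; mu = 6 gives A_6. f is E_7 but g is A_6, hence not right-equivalent.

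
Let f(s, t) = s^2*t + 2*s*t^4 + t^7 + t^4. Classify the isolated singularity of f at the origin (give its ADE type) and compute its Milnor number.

Type D_5, Milnor number mu = 5.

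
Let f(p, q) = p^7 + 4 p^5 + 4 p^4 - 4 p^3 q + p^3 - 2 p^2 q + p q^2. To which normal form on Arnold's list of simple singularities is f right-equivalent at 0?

D_8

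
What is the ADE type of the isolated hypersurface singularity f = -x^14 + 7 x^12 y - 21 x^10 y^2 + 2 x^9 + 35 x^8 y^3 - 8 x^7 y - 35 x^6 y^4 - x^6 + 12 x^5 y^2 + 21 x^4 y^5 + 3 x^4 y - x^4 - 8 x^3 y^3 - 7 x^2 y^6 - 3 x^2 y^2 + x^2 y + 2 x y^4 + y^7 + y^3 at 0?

D_{4}

The Hessian of f at 0 has rank 0. Corank 2; j^3 = y*(x^2 + y^2) splits into three distinct lines over C (the quadratic factor has nonzero discriminant), so D_4.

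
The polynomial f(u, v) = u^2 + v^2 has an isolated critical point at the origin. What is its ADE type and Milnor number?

The Hessian of f at 0 is [[2, 0], [0, 2]] with rank 2, so corank 0. A Groebner basis of the Jacobian ideal J(f) in C{u,v} is {u, v}; counting standard monomials gives mu = 1. Corank 0: nondegenerate Morse point, so A_1.

Type A_1, Milnor number mu = 1.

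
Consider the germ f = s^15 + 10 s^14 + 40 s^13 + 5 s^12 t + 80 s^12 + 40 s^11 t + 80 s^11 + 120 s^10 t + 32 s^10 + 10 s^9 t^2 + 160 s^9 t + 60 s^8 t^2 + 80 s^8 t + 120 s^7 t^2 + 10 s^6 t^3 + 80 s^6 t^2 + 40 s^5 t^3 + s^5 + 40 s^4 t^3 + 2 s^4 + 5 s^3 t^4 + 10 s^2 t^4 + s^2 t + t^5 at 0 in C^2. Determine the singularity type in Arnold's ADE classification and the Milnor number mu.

Type D_6, Milnor number mu = 6.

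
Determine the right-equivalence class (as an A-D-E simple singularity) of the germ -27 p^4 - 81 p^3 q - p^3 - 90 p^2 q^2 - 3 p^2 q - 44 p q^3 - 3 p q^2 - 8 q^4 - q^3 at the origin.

The Hessian of f at 0 is [[0, 0], [0, 0]] with rank 0, so corank 2. A Groebner basis of the Jacobian ideal J(f) in C{p,q} is {p^2/3 + 2*p*q/3 + q^4 - q^3/9 + q^2/3, p^3 + 5*p^2/3 + 10*p*q/3 + 4*q^3/9 + 5*q^2/3, p^2*q - 11*p^2/9 - 22*p*q/9 - 16*q^3/27 - 11*q^2/9, 2*p^2/3 + p*q^2 + 4*p*q/3 + 7*q^3/9 + 2*q^2/3}; counting standard monomials gives mu = 7. Corank 2; j^3 = -(p + q)^3 is a perfect cube, so E-series; the 4-jet and mu = 7 give E_7.

E_{7}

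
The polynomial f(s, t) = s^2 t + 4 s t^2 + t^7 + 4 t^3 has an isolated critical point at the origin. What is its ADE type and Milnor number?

Type D_{8}, Milnor number mu = 8.

The Hessian of f at 0 is [[0, 0], [0, 0]] with rank 0, so corank 2. A Groebner basis of the Jacobian ideal J(f) in C{s,t} is {s^2/7 + t^6 - 4*t^2/7, s^3 + 8*t^3, s*t + 2*t^2}; counting standard monomials gives mu = 8. Corank 2; j^3 = t*(s + 2*t)^2 has shape L^2 M (L != M), so D-series; mu = 8 gives D_8.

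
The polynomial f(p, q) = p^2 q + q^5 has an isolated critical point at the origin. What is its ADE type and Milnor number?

Type D_6, Milnor number mu = 6.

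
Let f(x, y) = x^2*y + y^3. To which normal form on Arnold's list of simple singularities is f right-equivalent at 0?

The Hessian of f at 0 is [[0, 0], [0, 0]] with rank 0, so corank 2. A Groebner basis of the Jacobian ideal J(f) in C{x,y} is {y^3, x^2 + 3*y^2, x*y}; counting standard monomials gives mu = 4. Corank 2; j^3 = y*(x^2 + y^2) splits into three distinct lines over C (the quadratic factor has nonzero discriminant), so D_4.

D_4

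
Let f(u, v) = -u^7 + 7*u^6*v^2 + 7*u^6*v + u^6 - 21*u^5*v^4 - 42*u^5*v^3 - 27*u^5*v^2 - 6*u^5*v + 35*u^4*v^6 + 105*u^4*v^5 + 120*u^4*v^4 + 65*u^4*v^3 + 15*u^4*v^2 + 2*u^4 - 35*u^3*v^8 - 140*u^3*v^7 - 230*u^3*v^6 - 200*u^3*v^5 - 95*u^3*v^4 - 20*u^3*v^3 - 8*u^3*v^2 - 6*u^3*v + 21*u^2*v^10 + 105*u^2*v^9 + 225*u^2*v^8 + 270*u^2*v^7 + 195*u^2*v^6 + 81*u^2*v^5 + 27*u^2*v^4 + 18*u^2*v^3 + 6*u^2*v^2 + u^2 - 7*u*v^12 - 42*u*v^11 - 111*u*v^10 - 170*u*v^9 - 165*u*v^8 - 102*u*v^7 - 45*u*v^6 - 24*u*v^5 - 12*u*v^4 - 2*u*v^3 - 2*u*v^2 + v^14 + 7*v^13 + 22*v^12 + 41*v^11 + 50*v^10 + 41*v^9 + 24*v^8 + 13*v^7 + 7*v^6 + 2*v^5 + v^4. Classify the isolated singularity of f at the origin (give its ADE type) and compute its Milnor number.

Type A_{6}, Milnor number mu = 6.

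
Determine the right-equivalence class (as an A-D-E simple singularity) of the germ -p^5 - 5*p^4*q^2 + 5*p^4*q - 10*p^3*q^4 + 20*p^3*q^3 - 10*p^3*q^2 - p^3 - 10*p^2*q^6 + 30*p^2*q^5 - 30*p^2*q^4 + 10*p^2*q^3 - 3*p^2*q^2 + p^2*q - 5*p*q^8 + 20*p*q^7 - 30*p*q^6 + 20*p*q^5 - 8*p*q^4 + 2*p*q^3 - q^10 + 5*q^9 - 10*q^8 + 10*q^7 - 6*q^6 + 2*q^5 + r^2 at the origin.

D_{6}

The Hessian of f at 0 is [[0, 0, 0], [0, 0, 0], [0, 0, 2]] with rank 1, so corank 2. A Groebner basis of the Jacobian ideal J(f) in C{p,q,r} is {p^3, p^2*q, -p^2/4 + p*q^2, -5*p^2/4 + p*q + q^3, r}; counting standard monomials gives mu = 6. Corank 2; j^3 = -p^2*(p - q) has shape L^2 M (L != M), so D-series; mu = 6 gives D_6.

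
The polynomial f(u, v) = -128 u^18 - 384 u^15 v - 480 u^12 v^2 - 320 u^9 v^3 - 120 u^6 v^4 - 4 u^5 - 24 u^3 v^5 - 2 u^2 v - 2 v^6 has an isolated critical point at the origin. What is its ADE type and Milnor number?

The Hessian of f at 0 has rank 0. Corank 2; j^3 = -2*u^2*v has shape L^2 M (L != M), so D-series; mu = 7 gives D_7.

Type D_{7}, Milnor number mu = 7.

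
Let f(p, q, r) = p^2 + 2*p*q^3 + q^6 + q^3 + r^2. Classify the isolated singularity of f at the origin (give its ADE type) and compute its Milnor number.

Type A2, Milnor number mu = 2.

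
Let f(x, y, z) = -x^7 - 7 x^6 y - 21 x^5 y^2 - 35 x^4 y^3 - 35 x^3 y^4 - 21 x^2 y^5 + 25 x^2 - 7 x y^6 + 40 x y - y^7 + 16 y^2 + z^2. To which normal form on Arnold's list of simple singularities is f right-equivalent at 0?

The Hessian of f at 0 has rank 2. Corank 1: A-series; mu = 6 gives A_6.

A_6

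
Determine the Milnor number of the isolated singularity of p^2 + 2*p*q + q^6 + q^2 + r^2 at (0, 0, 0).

The Hessian of f at 0 has rank 2. Corank 1: A-series; mu = 5 gives A_5.

5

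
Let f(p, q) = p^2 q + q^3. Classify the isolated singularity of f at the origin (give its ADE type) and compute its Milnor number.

The Hessian of f at 0 has rank 0. Corank 2; j^3 = q*(p^2 + q^2) splits into three distinct lines over C (the quadratic factor has nonzero discriminant), so D_4.

Type D_{4}, Milnor number mu = 4.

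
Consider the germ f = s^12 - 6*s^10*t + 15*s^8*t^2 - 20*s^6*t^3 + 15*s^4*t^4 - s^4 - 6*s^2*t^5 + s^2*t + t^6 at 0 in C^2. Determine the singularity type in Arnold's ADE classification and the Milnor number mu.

The Hessian of f at 0 has rank 0. Corank 2; j^3 = s^2*t has shape L^2 M (L != M), so D-series; mu = 7 gives D_7.

Type D_{7}, Milnor number mu = 7.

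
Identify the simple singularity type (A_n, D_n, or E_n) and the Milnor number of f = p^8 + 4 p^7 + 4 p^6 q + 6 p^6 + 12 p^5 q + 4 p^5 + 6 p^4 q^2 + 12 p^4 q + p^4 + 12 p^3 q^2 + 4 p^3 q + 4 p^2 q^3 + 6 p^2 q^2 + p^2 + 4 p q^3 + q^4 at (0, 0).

Type A3, Milnor number mu = 3.

The Hessian of f at 0 is [[2, 0], [0, 0]] with rank 1, so corank 1. A Groebner basis of the Jacobian ideal J(f) in C{p,q} is {q^3, p}; counting standard monomials gives mu = 3. Corank 1: A-series; mu = 3 gives A_3.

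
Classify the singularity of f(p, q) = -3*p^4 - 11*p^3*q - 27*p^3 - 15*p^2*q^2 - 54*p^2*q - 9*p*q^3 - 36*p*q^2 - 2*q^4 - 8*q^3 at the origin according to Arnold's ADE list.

E_{7}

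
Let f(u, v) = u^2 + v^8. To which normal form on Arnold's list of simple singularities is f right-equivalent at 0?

The Hessian of f at 0 has rank 1. Corank 1: A-series; mu = 7 gives A_7.

A_{7}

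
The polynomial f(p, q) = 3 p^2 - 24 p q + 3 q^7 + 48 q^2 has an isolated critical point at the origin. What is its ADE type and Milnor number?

Type A6, Milnor number mu = 6.

The Hessian of f at 0 is [[6, -24], [-24, 96]] with rank 1, so corank 1. A Groebner basis of the Jacobian ideal J(f) in C{p,q} is {q^6, p - 4*q}; counting standard monomials gives mu = 6. Corank 1: A-series; mu = 6 gives A_6.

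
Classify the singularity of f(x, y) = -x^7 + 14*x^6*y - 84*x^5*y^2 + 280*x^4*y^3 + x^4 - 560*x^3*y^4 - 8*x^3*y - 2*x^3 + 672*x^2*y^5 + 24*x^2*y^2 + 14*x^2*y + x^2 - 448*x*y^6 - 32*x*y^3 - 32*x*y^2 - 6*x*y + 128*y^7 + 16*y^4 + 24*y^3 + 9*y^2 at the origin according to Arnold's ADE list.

A6

The Hessian of f at 0 has rank 1. Corank 1: A-series; mu = 6 gives A_6.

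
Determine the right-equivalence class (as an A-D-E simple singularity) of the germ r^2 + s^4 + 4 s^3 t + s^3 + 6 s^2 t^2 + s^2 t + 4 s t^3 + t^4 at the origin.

D_5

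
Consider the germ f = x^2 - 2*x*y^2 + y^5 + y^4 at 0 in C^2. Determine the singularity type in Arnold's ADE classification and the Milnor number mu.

The Hessian of f at 0 has rank 1. Corank 1: A-series; mu = 4 gives A_4.

Type A4, Milnor number mu = 4.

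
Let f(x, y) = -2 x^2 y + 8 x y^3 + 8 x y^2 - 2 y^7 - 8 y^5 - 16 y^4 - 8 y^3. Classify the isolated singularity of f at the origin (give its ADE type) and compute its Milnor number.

The Hessian of f at 0 has rank 0. Corank 2; j^3 = -2*y*(x - 2*y)^2 has shape L^2 M (L != M), so D-series; mu = 8 gives D_8.

Type D_8, Milnor number mu = 8.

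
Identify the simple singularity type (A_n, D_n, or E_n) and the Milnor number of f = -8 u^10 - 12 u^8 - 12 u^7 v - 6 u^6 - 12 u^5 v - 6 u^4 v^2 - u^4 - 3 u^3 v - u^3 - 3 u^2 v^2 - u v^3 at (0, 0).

Type E_7, Milnor number mu = 7.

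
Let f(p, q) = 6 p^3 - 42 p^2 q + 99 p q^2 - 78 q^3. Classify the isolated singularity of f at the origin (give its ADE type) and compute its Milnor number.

Type D_4, Milnor number mu = 4.

The Hessian of f at 0 is [[0, 0], [0, 0]] with rank 0, so corank 2. A Groebner basis of the Jacobian ideal J(f) in C{p,q} is {q^3, p^2 - 3*q^2/2, p*q - 3*q^2/2}; counting standard monomials gives mu = 4. Corank 2; j^3 = 3*(p - 2*q)*(2*p^2 - 10*p*q + 13*q^2) splits into three distinct lines over C (the quadratic factor has nonzero discriminant), so D_4.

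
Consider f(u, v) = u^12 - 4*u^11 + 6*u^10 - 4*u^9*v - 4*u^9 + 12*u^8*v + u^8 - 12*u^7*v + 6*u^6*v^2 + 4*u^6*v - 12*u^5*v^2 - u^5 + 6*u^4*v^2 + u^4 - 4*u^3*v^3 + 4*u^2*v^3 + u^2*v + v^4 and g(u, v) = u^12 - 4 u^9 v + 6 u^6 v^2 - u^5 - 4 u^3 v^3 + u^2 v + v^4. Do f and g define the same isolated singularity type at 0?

Yes.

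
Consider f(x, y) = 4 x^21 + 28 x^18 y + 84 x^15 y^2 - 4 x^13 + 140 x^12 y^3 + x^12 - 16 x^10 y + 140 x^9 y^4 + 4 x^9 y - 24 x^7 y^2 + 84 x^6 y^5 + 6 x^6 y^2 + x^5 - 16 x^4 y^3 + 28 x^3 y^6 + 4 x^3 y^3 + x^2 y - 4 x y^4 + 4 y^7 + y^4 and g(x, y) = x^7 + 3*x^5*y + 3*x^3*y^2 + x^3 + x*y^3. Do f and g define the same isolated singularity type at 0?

No.

The Hessian of f at 0 is [[0, 0], [0, 0]] with rank 0, so corank 2. A Groebner basis of the Jacobian ideal J(f) in C{x,y} is {x^3, x^2/4 + y^3, x*y}; counting standard monomials gives mu = 5. Corank 2; j^3 = x^2*y has shape L^2 M (L != M), so D-series; mu = 5 gives D_5. The Hessian of g at 0 is [[0, 0], [0, 0]] with rank 0, so corank 2. A Groebner basis of the Jacobian ideal J(g) in C{x,y} is {x^3, x*y^2, 3*x^2 + y^3}; counting standard monomials gives mu = 7. Corank 2; j^3 = x^3 is a perfect cube, so E-series; the 4-jet and mu = 7 give E_7. f is D_5 but g is E_7, hence not right-equivalent.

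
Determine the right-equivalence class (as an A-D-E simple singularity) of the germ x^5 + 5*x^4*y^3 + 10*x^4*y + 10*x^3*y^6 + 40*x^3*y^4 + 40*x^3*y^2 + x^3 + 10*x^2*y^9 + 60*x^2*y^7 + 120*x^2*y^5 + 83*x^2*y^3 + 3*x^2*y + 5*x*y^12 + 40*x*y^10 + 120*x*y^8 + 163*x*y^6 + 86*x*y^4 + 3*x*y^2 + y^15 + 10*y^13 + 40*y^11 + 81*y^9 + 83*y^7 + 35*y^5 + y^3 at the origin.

E_8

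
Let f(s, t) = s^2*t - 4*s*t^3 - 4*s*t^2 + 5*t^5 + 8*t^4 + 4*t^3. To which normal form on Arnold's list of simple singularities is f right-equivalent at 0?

D_6

The Hessian of f at 0 has rank 0. Corank 2; j^3 = t*(s - 2*t)^2 has shape L^2 M (L != M), so D-series; mu = 6 gives D_6.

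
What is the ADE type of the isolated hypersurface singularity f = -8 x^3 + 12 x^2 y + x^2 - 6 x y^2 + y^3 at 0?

A_2

The Hessian of f at 0 has rank 1. Corank 1: A-series; mu = 2 gives A_2.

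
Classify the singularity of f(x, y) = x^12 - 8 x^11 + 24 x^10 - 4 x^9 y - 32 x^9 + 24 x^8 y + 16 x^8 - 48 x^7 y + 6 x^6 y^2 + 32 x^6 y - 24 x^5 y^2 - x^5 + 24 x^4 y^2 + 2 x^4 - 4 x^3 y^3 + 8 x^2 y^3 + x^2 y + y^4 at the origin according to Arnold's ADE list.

The Hessian of f at 0 has rank 0. Corank 2; j^3 = x^2*y has shape L^2 M (L != M), so D-series; mu = 5 gives D_5.

D5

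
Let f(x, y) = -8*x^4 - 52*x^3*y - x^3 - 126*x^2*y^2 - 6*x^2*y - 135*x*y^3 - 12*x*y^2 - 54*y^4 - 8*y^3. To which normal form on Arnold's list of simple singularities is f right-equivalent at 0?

The Hessian of f at 0 has rank 0. Corank 2; j^3 = -(x + 2*y)^3 is a perfect cube, so E-series; the 4-jet and mu = 7 give E_7.

E_{7}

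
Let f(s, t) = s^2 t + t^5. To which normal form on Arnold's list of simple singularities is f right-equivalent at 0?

The Hessian of f at 0 has rank 0. Corank 2; j^3 = s^2*t has shape L^2 M (L != M), so D-series; mu = 6 gives D_6.

D6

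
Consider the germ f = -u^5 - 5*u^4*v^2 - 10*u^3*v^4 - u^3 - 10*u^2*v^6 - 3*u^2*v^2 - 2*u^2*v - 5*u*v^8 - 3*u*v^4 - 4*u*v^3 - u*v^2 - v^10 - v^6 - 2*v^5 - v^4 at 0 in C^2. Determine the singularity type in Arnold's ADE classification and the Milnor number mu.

Type D6, Milnor number mu = 6.

The Hessian of f at 0 is [[0, 0], [0, 0]] with rank 0, so corank 2. A Groebner basis of the Jacobian ideal J(f) in C{u,v} is {u^3 + u^2/2 - v^2/2, u^2*v - 3*u^2/4 - u*v/2 + v^2/4, u^2 + u*v^2 + u*v, -5*u^2/4 - 3*u*v/2 + v^3 - v^2/4}; counting standard monomials gives mu = 6. Corank 2; j^3 = -u*(u + v)^2 has shape L^2 M (L != M), so D-series; mu = 6 gives D_6.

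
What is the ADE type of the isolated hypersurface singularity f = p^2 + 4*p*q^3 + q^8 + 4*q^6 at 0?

A_7

The Hessian of f at 0 is [[2, 0], [0, 0]] with rank 1, so corank 1. A Groebner basis of the Jacobian ideal J(f) in C{p,q} is {p^3, p^2*q, p/2 + q^3}; counting standard monomials gives mu = 7. Corank 1: A-series; mu = 7 gives A_7.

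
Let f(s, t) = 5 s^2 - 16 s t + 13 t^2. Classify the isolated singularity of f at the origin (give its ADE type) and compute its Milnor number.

Type A_{1}, Milnor number mu = 1.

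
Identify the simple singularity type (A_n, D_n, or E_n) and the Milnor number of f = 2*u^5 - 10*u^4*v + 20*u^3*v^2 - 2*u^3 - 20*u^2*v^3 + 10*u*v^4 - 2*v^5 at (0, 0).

Type E8, Milnor number mu = 8.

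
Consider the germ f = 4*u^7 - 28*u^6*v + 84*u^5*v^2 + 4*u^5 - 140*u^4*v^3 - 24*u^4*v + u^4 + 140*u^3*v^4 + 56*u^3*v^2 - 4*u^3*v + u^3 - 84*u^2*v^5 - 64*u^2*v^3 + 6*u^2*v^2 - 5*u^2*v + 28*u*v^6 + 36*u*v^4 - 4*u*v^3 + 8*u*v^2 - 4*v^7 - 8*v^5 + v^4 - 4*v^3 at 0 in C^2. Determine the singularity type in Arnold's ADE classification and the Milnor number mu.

The Hessian of f at 0 has rank 0. Corank 2; j^3 = (u - 2*v)^2*(u - v) has shape L^2 M (L != M), so D-series; mu = 5 gives D_5.

Type D_{5}, Milnor number mu = 5.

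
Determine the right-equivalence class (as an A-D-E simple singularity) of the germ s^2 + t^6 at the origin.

A_5

The Hessian of f at 0 has rank 1. Corank 1: A-series; mu = 5 gives A_5.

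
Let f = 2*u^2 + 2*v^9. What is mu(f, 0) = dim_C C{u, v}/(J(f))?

8

The Hessian of f at 0 has rank 1. Corank 1: A-series; mu = 8 gives A_8.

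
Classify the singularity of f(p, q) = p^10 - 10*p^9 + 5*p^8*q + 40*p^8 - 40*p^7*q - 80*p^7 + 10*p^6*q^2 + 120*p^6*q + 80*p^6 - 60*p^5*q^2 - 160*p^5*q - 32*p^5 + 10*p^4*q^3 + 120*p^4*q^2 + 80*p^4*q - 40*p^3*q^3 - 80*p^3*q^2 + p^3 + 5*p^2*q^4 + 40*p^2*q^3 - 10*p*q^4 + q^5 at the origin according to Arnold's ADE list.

The Hessian of f at 0 has rank 0. Corank 2; j^3 = p^3 is a perfect cube, so E-series; the 5-jet and mu = 8 give E_8.

E_{8}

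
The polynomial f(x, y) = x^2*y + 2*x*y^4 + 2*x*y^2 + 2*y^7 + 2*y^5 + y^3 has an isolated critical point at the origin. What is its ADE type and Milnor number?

Type D_{8}, Milnor number mu = 8.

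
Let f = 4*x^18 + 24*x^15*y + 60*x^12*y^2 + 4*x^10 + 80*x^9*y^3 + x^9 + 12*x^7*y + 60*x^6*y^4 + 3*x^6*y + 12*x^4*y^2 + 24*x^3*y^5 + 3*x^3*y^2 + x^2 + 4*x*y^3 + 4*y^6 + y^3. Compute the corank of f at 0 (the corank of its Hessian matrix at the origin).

1

Hessian at 0 has rank 1.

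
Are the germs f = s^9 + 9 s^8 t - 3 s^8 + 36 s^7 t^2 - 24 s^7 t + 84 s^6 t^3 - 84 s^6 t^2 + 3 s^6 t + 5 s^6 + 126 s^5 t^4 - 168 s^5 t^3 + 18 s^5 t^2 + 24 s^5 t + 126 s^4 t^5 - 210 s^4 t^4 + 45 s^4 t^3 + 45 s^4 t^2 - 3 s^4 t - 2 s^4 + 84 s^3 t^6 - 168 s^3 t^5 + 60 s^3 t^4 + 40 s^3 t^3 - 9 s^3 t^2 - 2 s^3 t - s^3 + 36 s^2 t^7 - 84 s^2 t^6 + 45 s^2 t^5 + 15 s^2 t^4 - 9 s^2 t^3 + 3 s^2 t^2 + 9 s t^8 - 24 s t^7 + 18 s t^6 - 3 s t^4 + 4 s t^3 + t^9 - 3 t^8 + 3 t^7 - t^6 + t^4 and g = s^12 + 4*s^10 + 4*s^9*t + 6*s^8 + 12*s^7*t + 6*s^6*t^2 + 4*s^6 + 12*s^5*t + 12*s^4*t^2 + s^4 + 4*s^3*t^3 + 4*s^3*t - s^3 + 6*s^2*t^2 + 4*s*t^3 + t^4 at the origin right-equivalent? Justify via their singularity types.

Yes.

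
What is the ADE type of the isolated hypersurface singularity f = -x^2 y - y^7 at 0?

The Hessian of f at 0 is [[0, 0], [0, 0]] with rank 0, so corank 2. A Groebner basis of the Jacobian ideal J(f) in C{x,y} is {x^2/7 + y^6, x^3, x*y}; counting standard monomials gives mu = 8. Corank 2; j^3 = -x^2*y has shape L^2 M (L != M), so D-series; mu = 8 gives D_8.

D_8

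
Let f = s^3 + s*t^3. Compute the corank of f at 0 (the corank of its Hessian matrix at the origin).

Hessian at 0 has rank 0.

2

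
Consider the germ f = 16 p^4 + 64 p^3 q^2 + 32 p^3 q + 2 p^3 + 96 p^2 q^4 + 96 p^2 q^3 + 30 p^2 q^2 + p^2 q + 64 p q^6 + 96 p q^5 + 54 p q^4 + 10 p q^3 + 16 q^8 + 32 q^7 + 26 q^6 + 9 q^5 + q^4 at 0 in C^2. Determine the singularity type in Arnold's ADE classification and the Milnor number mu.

Type D_5, Milnor number mu = 5.

The Hessian of f at 0 has rank 0. Corank 2; j^3 = p^2*(2*p + q) has shape L^2 M (L != M), so D-series; mu = 5 gives D_5.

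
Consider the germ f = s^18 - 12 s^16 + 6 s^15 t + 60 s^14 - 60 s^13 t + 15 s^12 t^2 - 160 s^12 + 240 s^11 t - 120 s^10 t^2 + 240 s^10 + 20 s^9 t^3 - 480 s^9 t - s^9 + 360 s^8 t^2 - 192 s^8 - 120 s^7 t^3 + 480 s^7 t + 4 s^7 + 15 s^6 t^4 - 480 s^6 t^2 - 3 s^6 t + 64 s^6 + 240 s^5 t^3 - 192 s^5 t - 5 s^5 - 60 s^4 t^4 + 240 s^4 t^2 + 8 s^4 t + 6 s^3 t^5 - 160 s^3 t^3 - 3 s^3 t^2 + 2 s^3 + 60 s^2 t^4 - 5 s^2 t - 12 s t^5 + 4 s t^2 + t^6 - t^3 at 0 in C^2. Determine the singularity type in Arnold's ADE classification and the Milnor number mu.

Type D_7, Milnor number mu = 7.

The Hessian of f at 0 is [[0, 0], [0, 0]] with rank 0, so corank 2. A Groebner basis of the Jacobian ideal J(f) in C{s,t} is {-2*s^2 + 3*s*t + t^4 - t^2, s^3 + s^2/2 - s*t - t^3 + t^2/2, s^2*t + s^2/3 - 2*s*t/3 - t^3 + t^2/3, s^2/6 + s*t^2 - s*t/3 - t^3 + t^2/6}; counting standard monomials gives mu = 7. Corank 2; j^3 = (s - t)^2*(2*s - t) has shape L^2 M (L != M), so D-series; mu = 7 gives D_7.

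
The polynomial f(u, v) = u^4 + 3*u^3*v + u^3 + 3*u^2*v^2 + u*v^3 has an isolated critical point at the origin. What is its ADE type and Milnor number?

Type E_7, Milnor number mu = 7.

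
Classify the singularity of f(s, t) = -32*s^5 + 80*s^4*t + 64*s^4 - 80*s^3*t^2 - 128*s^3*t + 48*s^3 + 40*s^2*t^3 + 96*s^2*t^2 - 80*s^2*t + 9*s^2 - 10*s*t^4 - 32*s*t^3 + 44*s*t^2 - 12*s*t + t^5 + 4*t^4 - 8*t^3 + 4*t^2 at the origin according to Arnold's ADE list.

A4

The Hessian of f at 0 has rank 1. Corank 1: A-series; mu = 4 gives A_4.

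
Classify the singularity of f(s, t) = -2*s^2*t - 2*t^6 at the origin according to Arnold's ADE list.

D7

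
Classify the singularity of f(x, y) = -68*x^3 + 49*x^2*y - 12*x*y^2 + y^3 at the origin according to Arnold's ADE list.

The Hessian of f at 0 is [[0, 0], [0, 0]] with rank 0, so corank 2. A Groebner basis of the Jacobian ideal J(f) in C{x,y} is {y^3, x^2 - 3*y^2/47, x*y - 12*y^2/47}; counting standard monomials gives mu = 4. Corank 2; j^3 = -(4*x - y)*(17*x^2 - 8*x*y + y^2) splits into three distinct lines over C (the quadratic factor has nonzero discriminant), so D_4.

D_{4}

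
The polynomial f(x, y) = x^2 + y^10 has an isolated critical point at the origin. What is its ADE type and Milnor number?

Type A_9, Milnor number mu = 9.

The Hessian of f at 0 is [[2, 0], [0, 0]] with rank 1, so corank 1. A Groebner basis of the Jacobian ideal J(f) in C{x,y} is {y^9, x}; counting standard monomials gives mu = 9. Corank 1: A-series; mu = 9 gives A_9.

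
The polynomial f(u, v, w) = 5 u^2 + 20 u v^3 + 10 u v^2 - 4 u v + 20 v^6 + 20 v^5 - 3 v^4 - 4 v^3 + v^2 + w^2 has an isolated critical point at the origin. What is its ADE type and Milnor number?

Type A_{1}, Milnor number mu = 1.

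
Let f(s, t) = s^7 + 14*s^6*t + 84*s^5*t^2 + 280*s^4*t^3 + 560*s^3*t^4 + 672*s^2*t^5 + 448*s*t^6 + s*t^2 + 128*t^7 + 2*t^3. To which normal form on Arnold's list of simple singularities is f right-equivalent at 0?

D8

The Hessian of f at 0 has rank 0. Corank 2; j^3 = t^2*(s + 2*t) has shape L^2 M (L != M), so D-series; mu = 8 gives D_8.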